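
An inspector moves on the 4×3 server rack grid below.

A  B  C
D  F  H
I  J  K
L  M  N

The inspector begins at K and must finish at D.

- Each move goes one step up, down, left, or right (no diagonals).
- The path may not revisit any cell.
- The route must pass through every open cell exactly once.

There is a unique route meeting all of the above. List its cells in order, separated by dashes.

Need to visit all 12 open cells exactly once, starting at K and ending at D.
Route from K: down 1 to N, left 2 to L, up 1 to I, right 1 to J, up 1 to F, right 1 to H, up 1 to C, left 2 to A, down 1 to D — 11 moves in all.
Check: all 12 open cells covered.

K - N - M - L - I - J - F - H - C - B - A - D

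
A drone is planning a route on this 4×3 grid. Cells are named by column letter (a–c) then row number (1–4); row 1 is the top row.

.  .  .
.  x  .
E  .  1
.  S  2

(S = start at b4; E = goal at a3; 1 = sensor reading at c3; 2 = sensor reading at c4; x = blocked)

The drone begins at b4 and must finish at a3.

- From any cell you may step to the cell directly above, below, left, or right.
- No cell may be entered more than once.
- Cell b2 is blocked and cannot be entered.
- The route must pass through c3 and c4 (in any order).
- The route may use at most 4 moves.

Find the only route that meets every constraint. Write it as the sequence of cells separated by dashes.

b4 - c4 - c3 - b3 - a3

Any route must reach c3 and c4 and still end at a3 within 4 moves, so the order of the required stops is forced.
Route from b4: right 1 to c4, up 1 to c3, left 2 to a3 — 4 moves in all.
Check: all required cells visited; 4 ≤ 4 moves.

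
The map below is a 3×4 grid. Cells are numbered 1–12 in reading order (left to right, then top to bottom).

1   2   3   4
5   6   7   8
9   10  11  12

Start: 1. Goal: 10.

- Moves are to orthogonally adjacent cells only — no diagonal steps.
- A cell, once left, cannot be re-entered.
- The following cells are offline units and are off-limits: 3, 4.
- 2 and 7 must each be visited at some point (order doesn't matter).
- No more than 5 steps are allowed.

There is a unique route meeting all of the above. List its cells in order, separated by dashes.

The 5-move cap with required stops at 2, 7 leaves no slack for detours.
Route from 1: right 1 to 2, down 1 to 6, right 1 to 7, down 1 to 11, left 1 to 10 — 5 moves in all.
Check: all required cells visited; 5 ≤ 5 moves.

1 - 2 - 6 - 7 - 11 - 10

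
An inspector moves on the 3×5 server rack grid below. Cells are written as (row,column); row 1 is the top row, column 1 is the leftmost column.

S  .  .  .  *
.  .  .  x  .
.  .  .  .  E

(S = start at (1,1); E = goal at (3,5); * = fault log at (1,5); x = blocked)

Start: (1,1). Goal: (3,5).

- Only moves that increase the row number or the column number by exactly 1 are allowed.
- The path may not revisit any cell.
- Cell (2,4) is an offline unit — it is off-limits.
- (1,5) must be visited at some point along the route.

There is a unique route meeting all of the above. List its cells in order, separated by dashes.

Moves only go right or down, so the column and row indices never decrease.
Route from (1,1): right 4 to (1,5), down 2 to (3,5) — 6 moves in all.
Check: all required cells visited.

(1,1) - (1,2) - (1,3) - (1,4) - (1,5) - (2,5) - (3,5)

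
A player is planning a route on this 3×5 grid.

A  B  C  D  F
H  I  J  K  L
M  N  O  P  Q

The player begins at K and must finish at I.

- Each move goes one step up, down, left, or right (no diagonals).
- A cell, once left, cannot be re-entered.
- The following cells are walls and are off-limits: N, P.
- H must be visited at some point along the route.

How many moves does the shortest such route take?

Any route passes through H somewhere between K and I. Summing Manhattan distances along the two legs (K → H → I) gives a lower bound of 3 + 1 = 4 moves.
The shortest route satisfying every rule uses 6 moves: K → D → C → B → A → H → I.
The no-revisit rule (legs can't share cells) pushes the minimum above the 4-move bound; an exhaustive check rules out every length from 4 to 5, leaving 6 as the minimum.

6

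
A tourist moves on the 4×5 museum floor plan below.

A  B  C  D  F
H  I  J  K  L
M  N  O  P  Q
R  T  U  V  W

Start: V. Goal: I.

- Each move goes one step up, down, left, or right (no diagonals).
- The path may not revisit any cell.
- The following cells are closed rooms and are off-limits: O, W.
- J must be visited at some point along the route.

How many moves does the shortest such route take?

4

Any route passes through J somewhere between V and I. Summing Manhattan distances along the two legs (V → J → I) gives a lower bound of 3 + 1 = 4 moves.
A route of 4 moves achieves this: V → P → K → J → I.
Since 4 matches the lower bound, it is optimal.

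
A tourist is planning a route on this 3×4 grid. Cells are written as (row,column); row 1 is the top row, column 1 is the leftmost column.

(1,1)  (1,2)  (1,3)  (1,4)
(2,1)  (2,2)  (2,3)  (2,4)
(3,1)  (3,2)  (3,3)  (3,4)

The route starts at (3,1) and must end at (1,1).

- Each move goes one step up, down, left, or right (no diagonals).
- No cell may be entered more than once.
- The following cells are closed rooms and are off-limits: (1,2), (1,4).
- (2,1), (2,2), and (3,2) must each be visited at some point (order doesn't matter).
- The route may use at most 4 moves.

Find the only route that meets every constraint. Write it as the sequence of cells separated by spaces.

(3,1) (3,2) (2,2) (2,1) (1,1)

The budget equals the shortest possible length, so every move has to be on a shortest route through the required cells.
Route from (3,1): right 1 to (3,2), up 1 to (2,2), left 1 to (2,1), up 1 to (1,1) — 4 moves in all.
Check: all required cells visited; 4 ≤ 4 moves.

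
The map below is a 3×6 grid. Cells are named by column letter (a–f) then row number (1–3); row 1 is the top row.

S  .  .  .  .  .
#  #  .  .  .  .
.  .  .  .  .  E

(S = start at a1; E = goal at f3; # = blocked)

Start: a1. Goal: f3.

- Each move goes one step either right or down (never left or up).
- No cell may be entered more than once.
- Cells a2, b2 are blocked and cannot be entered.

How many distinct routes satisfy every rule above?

A right/down-only route from a1 to f3 makes exactly 2 down-moves and 5 right-moves in some order.
With no other constraints that would be C(7,2) = 21 routes.
Subtract routes through each blocked cell (inclusion–exclusion for overlaps): − through a2: 6 − through b2: 10 + through a2&b2: 5 → 10.
That gives 10 routes.

10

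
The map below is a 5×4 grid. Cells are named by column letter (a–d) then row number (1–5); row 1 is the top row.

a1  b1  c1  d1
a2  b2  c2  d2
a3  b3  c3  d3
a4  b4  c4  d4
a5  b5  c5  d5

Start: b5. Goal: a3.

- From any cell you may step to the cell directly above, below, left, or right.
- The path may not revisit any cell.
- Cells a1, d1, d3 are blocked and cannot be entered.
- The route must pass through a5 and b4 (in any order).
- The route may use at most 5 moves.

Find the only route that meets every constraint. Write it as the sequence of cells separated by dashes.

b5 - a5 - a4 - b4 - b3 - a3

Any route must reach a5 and b4 and still end at a3 within 5 moves, so the order of the required stops is forced.
Route from b5: left to a5, up to a4, right to b4, up to b3, left to a3 — 5 moves in all.
Check: all required cells visited; 5 ≤ 5 moves.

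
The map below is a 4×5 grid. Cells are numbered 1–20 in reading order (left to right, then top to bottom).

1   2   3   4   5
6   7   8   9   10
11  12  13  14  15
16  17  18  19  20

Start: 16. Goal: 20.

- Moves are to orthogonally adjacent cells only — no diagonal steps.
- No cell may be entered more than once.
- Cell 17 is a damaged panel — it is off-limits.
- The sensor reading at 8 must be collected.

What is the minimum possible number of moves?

8

Any route passes through 8 somewhere between 16 and 20. Summing Manhattan distances along the two legs (16 → 8 → 20) gives a lower bound of 4 + 4 = 8 moves.
A route of 8 moves achieves this: 16 → 11 → 6 → 7 → 8 → 13 → 18 → 19 → 20.
Since 8 matches the lower bound, it is optimal.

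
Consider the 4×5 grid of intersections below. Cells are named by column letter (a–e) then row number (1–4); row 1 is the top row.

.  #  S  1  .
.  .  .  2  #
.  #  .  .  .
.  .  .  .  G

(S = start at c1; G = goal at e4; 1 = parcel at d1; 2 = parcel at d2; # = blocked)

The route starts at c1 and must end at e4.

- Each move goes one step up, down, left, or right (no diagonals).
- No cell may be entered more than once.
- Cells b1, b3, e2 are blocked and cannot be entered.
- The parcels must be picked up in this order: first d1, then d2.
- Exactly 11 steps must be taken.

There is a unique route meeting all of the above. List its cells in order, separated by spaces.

The waypoints must appear in the order d1, d2, with no cell reused.
Route from c1: right to d1, down to d2, 3× left (reaching a2), 2× down (reaching a4), 4× right (reaching e4) — 11 moves in all.
Check: order respected (1 at step 1, 2 at step 2); 11 moves as required.

c1 d1 d2 c2 b2 a2 a3 a4 b4 c4 d4 e4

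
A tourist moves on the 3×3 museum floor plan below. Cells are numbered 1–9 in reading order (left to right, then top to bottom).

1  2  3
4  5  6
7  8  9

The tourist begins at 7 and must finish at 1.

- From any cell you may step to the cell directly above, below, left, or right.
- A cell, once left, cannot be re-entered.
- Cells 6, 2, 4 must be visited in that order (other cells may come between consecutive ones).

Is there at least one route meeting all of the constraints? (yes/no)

yes

One route that works: 7 → 8 → 9 → 6 → 3 → 2 → 5 → 4 → 1.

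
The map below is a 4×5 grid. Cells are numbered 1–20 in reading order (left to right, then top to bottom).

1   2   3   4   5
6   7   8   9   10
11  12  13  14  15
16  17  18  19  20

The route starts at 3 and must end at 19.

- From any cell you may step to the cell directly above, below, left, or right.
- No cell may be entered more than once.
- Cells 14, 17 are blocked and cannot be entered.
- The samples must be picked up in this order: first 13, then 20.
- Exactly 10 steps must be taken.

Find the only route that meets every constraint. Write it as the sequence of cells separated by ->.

The waypoints must appear in the order 13, 20, with no cell reused.
Route from 3: left 1 to 2, down 2 to 12, right 1 to 13, up 1 to 8, right 2 to 10, down 2 to 20, left 1 to 19 — 10 moves in all.
Check: order respected (13 at step 4, 20 at step 9); 10 moves as required.

3 -> 2 -> 7 -> 12 -> 13 -> 8 -> 9 -> 10 -> 15 -> 20 -> 19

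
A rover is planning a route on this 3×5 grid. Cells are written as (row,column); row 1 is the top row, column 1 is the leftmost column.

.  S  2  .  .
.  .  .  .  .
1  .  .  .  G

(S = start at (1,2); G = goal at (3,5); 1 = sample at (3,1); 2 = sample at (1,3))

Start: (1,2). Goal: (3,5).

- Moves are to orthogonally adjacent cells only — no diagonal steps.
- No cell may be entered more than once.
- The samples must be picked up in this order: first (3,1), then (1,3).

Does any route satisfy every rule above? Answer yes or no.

yes

One route that works: (1,2) → (2,2) → (2,1) → (3,1) → (3,2) → (3,3) → (2,3) → (1,3) → (1,4) → (2,4) → (3,4) → (3,5).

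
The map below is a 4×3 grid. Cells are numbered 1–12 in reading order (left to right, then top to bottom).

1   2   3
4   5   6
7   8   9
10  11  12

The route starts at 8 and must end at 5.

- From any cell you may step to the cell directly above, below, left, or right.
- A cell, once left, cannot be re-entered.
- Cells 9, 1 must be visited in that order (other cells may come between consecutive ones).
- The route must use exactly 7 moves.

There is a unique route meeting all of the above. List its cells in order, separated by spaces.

The waypoints must appear in the order 9, 1, with no cell reused.
Route from 8: right to 9, 2× up (reaching 3), 2× left (reaching 1), down to 4, right to 5 — 7 moves in all.
Check: order respected (9 at step 1, 1 at step 5); 7 moves as required.

8 9 6 3 2 1 4 5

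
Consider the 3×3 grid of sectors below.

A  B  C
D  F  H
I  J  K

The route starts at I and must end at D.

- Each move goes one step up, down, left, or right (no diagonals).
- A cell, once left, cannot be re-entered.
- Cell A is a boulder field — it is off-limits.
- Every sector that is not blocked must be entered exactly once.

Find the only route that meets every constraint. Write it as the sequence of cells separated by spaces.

I J K H C B F D

Need to visit all 8 open cells exactly once, starting at I and ending at D.
Cell B has only two open neighbours (F and C), so the path must pass straight through it: one of those is the cell it's entered from and the other is where it exits.
Route from I: 2× right (reaching K), 2× up (reaching C), left to B, down to F, left to D — 7 moves in all.
Check: all 8 open cells covered.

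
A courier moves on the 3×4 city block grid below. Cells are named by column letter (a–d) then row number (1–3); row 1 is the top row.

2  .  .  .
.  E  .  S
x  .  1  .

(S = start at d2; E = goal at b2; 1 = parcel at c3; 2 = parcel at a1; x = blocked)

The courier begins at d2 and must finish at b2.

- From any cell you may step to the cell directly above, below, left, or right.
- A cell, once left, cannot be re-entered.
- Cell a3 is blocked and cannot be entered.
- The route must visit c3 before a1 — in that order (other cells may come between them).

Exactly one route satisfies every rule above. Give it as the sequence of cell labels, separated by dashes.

The waypoints must appear in the order c3, a1, with no cell reused.
Route from d2: down to d3, left to c3, 2× up (reaching c1), 2× left (reaching a1), down to a2, right to b2 — 8 moves in all.
Check: order respected (1 at step 2, 2 at step 6).

d2 - d3 - c3 - c2 - c1 - b1 - a1 - a2 - b2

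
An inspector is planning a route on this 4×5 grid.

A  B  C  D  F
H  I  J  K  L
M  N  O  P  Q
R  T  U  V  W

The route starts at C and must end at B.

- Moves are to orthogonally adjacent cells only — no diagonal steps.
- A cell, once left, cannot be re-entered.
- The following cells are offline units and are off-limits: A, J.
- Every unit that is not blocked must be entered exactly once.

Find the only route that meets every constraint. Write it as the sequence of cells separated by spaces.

Need to visit all 18 open cells exactly once, starting at C and ending at B.
Route from C: 2× right (reaching F), down to L, left to K, down to P, right to Q, down to W, 2× left (reaching U), up to O, left to N, down to T, left to R, 2× up (reaching H), right to I, up to B — 17 moves in all.
Check: all 18 open cells covered.

C D F L K P Q W V U O N T R M H I B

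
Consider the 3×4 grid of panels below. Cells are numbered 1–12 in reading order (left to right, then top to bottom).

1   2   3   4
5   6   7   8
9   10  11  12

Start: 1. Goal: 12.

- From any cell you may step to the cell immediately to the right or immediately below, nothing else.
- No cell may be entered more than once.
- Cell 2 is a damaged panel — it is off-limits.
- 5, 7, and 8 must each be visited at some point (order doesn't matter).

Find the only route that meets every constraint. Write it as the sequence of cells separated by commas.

Moves only go right or down, so the column and row indices never decrease.
Route from 1: down 1 to 5, right 3 to 8, down 1 to 12 — 5 moves in all.
Check: all required cells visited.

1, 5, 6, 7, 8, 12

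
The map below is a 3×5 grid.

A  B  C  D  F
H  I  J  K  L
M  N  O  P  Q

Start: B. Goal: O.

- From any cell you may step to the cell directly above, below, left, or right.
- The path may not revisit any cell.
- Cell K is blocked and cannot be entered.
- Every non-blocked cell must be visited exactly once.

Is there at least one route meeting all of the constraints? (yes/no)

yes

One route that works: B → A → H → M → N → I → J → C → D → F → L → Q → P → O.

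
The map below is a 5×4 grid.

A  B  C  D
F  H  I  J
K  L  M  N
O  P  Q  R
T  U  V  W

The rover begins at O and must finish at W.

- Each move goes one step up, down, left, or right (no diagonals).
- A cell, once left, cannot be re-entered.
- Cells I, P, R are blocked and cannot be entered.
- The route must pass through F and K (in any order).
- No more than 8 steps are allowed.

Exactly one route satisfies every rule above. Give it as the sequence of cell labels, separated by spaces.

Any route must reach F and K and still end at W within 8 moves, so the order of the required stops is forced.
Route from O: up 2 to F, right 1 to H, down 1 to L, right 1 to M, down 2 to V, right 1 to W — 8 moves in all.
Check: all required cells visited; 8 ≤ 8 moves.

O K F H L M Q V W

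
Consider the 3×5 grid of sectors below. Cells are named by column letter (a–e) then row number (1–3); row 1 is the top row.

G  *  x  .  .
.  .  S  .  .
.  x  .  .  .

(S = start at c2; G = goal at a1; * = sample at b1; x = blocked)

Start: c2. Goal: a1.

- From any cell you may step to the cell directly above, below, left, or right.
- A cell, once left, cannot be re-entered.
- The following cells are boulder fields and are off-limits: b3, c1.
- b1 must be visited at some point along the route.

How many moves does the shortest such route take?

Any route passes through b1 somewhere between c2 and a1. Summing Manhattan distances along the two legs (c2 → b1 → a1) gives a lower bound of 2 + 1 = 3 moves.
A route of 3 moves achieves this: c2 → b2 → b1 → a1.
Since 3 matches the lower bound, it is optimal.

3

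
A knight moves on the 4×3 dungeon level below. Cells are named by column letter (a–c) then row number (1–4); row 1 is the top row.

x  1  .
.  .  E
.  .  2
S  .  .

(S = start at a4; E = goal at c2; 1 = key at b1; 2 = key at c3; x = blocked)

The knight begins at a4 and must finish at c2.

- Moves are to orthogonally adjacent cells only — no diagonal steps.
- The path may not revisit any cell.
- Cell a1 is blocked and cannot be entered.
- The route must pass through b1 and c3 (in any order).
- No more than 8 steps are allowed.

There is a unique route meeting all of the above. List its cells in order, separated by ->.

a4 -> b4 -> c4 -> c3 -> b3 -> b2 -> b1 -> c1 -> c2

The 8-move cap with required stops at b1, c3 leaves no slack for detours.
Route from a4: 2× right (reaching c4), up to c3, left to b3, 2× up (reaching b1), right to c1, down to c2 — 8 moves in all.
Check: all required cells visited; 8 ≤ 8 moves.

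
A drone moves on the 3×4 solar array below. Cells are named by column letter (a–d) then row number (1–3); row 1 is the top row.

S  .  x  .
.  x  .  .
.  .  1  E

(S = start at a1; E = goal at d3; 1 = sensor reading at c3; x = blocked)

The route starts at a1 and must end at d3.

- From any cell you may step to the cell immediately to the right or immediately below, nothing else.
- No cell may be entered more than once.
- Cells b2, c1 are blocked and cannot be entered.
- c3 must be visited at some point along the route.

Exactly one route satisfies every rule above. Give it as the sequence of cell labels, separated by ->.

a1 -> a2 -> a3 -> b3 -> c3 -> d3

Moves only go right or down, so the column and row indices never decrease.
Route from a1: down 2 to a3, right 3 to d3 — 5 moves in all.
Check: all required cells visited.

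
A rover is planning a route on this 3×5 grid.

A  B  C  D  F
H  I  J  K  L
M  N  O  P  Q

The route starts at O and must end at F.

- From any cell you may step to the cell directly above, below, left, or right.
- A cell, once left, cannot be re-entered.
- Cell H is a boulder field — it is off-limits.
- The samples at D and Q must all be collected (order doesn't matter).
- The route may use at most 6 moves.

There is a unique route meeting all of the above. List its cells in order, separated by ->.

O -> P -> Q -> L -> K -> D -> F

Any route must reach D and Q and still end at F within 6 moves, so the order of the required stops is forced.
Route from O: 2× right (reaching Q), up to L, left to K, up to D, right to F — 6 moves in all.
Check: all required cells visited; 6 ≤ 6 moves.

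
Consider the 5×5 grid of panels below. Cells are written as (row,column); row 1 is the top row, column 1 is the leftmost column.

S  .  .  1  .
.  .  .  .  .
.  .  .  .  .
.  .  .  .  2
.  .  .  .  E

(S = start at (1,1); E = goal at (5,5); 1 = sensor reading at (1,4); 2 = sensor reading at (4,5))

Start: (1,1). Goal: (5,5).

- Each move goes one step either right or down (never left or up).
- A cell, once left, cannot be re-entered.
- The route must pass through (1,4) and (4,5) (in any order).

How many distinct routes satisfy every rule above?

A right/down-only route from (1,1) to (5,5) makes exactly 4 down-moves and 4 right-moves in some order.
With no other constraints that would be C(8,4) = 70 routes.
A monotone route can only reach the required cells in the order (1,4), (4,5), so split there and multiply the segment counts: (1,1)→(1,4): 1; (1,4)→(4,5): 4; (4,5)→(5,5): 1; product = 4.
That gives 4 routes.

4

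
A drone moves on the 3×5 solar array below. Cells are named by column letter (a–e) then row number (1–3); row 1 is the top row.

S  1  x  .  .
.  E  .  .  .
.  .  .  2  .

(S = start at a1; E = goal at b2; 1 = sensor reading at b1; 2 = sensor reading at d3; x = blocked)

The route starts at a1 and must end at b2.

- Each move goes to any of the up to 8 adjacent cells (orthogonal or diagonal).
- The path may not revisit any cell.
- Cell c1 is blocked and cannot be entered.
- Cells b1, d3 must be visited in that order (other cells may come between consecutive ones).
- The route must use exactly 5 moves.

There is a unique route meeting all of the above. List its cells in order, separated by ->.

a1 -> b1 -> c2 -> d3 -> c3 -> b2

The waypoints must appear in the order b1, d3, with no cell reused.
Route from a1: right to b1, 2× down-right (reaching d3), left to c3, up-left to b2 — 5 moves in all.
Check: order respected (1 at step 1, 2 at step 3); 5 moves as required.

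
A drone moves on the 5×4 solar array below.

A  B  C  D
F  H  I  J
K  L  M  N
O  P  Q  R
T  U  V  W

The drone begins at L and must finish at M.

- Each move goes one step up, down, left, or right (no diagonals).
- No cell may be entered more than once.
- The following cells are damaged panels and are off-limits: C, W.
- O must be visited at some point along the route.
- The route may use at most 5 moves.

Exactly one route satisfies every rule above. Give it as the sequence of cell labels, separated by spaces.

The 5-move cap with required stops at O leaves no slack for detours.
Route from L: left to K, down to O, 2× right (reaching Q), up to M — 5 moves in all.
Check: all required cells visited; 5 ≤ 5 moves.

L K O P Q M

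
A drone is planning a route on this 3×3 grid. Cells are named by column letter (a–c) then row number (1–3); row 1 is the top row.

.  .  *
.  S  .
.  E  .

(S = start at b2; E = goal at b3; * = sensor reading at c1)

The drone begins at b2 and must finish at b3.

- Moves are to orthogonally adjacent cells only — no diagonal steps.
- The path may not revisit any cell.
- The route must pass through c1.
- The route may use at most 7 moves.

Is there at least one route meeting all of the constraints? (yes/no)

yes

One route that works: b2 → b1 → c1 → c2 → c3 → b3.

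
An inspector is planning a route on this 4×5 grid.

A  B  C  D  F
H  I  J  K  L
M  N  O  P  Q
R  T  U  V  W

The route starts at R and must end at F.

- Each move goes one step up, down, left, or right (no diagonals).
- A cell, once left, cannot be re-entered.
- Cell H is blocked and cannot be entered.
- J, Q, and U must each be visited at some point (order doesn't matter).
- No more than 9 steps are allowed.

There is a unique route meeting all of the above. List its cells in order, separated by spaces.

The 9-move cap with required stops at J, Q, U leaves no slack for detours.
Route from R: 2× right (reaching U), 2× up (reaching J), right to K, down to P, right to Q, 2× up (reaching F) — 9 moves in all.
Check: all required cells visited; 9 ≤ 9 moves.

R T U O J K P Q L F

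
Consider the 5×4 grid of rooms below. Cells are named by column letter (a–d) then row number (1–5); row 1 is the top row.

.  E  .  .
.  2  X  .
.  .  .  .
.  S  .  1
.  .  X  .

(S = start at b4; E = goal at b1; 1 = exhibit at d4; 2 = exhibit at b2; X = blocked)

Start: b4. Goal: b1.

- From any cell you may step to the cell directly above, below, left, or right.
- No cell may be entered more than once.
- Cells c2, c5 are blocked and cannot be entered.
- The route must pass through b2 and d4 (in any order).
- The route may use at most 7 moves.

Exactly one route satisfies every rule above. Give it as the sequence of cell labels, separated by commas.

The 7-move cap with required stops at b2, d4 leaves no slack for detours.
Route from b4: 2× right (reaching d4), up to d3, 2× left (reaching b3), 2× up (reaching b1) — 7 moves in all.
Check: all required cells visited; 7 ≤ 7 moves.

b4, c4, d4, d3, c3, b3, b2, b1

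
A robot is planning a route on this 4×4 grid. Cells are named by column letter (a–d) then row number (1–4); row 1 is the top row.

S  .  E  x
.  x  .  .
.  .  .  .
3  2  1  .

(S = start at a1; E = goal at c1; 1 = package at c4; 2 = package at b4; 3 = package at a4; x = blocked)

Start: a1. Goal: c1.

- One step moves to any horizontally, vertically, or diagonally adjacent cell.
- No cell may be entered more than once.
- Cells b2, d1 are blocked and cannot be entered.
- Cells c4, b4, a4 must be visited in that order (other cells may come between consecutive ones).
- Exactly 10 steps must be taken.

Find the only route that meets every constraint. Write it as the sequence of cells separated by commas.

The waypoints must appear in the order c4, b4, a4, with no cell reused.
Route from a1: right 1 to b1, down-right 2 to d3, down-left 1 to c4, left 2 to a4, up-right 1 to b3, right 1 to c3, up-right 1 to d2, up-left 1 to c1 — 10 moves in all.
Check: order respected (1 at step 4, 2 at step 5, 3 at step 6); 10 moves as required.

a1, b1, c2, d3, c4, b4, a4, b3, c3, d2, c1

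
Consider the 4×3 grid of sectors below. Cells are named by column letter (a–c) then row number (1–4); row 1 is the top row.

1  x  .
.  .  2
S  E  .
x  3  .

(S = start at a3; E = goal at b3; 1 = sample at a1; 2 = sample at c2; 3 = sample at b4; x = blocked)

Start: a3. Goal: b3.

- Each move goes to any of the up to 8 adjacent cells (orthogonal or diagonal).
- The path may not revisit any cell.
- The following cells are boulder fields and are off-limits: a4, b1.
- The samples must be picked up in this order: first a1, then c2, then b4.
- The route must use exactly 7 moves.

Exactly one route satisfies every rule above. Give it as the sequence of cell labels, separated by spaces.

The waypoints must appear in the order a1, c2, b4, with no cell reused.
Route from a3: 2× up (reaching a1), down-right to b2, right to c2, down to c3, down-left to b4, up to b3 — 7 moves in all.
Check: order respected (1 at step 2, 2 at step 4, 3 at step 6); 7 moves as required.

a3 a2 a1 b2 c2 c3 b4 b3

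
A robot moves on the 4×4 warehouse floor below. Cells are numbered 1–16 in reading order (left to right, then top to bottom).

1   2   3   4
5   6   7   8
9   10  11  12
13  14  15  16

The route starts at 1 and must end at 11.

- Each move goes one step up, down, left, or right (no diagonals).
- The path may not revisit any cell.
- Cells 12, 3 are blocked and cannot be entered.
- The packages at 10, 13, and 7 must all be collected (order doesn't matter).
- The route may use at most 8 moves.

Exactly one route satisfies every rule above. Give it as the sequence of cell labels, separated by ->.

1 -> 5 -> 9 -> 13 -> 14 -> 10 -> 6 -> 7 -> 11

The 8-move cap with required stops at 10, 13, 7 leaves no slack for detours.
Route from 1: down 3 to 13, right 1 to 14, up 2 to 6, right 1 to 7, down 1 to 11 — 8 moves in all.
Check: all required cells visited; 8 ≤ 8 moves.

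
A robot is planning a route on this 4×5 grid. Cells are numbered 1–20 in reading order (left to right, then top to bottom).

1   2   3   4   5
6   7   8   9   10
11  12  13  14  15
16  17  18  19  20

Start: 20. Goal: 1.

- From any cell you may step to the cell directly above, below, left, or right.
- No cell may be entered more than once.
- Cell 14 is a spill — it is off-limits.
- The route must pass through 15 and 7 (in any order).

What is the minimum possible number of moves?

Any route passes through 15 and 7 in some order between 20 and 1. Summing Manhattan distances along each leg and taking the cheapest ordering (20 → 15 → 7 → 1) gives a lower bound of 1 + 4 + 2 = 7 moves.
A route of 7 moves achieves this: 20 → 15 → 10 → 9 → 8 → 7 → 2 → 1.
Since 7 matches the lower bound, it is optimal.

7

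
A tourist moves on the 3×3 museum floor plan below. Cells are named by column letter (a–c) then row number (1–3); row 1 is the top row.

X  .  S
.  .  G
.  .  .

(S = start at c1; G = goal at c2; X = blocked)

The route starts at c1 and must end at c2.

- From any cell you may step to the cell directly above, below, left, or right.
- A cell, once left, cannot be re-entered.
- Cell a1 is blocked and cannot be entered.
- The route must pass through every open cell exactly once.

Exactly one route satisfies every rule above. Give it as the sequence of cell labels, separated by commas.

Need to visit all 8 open cells exactly once, starting at c1 and ending at c2.
Cell b1 has only two open neighbours (b2 and c1), so the path must pass straight through it: one of those is the cell it's entered from and the other is where it exits.
Route from c1: left to b1, down to b2, left to a2, down to a3, 2× right (reaching c3), up to c2 — 7 moves in all.
Check: all 8 open cells covered.

c1, b1, b2, a2, a3, b3, c3, c2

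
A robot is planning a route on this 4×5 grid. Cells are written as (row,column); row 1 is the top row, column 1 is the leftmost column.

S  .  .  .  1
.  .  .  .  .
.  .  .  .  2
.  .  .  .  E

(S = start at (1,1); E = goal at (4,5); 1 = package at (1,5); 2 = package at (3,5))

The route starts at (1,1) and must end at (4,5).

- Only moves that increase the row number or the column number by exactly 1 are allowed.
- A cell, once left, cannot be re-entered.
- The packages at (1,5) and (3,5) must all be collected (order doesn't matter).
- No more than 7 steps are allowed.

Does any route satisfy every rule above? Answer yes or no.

One route that works: (1,1) → (1,2) → (1,3) → (1,4) → (1,5) → (2,5) → (3,5) → (4,5).

yes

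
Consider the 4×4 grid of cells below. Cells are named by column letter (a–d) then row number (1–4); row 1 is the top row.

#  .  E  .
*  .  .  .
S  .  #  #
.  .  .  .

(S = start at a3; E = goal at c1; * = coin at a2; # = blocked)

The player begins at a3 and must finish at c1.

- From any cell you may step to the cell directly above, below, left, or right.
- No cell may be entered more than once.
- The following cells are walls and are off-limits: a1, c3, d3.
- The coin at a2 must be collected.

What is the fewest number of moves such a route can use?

Any route passes through a2 somewhere between a3 and c1. Summing Manhattan distances along the two legs (a3 → a2 → c1) gives a lower bound of 1 + 3 = 4 moves.
A route of 4 moves achieves this: a3 → a2 → b2 → b1 → c1.
Since 4 matches the lower bound, it is optimal.

4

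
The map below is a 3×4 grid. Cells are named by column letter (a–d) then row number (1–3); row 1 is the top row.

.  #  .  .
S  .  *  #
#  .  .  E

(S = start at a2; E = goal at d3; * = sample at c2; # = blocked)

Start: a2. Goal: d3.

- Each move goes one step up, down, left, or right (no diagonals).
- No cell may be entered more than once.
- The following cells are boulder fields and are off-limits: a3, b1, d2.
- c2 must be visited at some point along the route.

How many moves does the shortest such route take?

4

Any route passes through c2 somewhere between a2 and d3. Summing Manhattan distances along the two legs (a2 → c2 → d3) gives a lower bound of 2 + 2 = 4 moves.
A route of 4 moves achieves this: a2 → b2 → c2 → c3 → d3.
Since 4 matches the lower bound, it is optimal.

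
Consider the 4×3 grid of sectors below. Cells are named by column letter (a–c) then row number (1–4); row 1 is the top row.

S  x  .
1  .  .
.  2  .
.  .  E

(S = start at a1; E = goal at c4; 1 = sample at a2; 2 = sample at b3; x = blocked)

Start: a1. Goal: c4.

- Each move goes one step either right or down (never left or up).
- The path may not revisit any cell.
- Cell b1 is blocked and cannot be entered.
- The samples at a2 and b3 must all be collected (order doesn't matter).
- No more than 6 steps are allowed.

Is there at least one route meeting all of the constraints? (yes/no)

One route that works: a1 → a2 → a3 → b3 → b4 → c4.

yes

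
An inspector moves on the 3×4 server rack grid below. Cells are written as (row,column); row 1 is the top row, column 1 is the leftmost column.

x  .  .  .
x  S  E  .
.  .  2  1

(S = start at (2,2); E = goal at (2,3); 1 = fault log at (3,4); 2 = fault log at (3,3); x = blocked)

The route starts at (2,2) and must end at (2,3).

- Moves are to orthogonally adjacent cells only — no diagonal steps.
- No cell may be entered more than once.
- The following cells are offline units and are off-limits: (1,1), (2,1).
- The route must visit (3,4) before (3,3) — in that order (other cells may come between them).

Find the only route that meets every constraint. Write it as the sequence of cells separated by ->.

(2,2) -> (1,2) -> (1,3) -> (1,4) -> (2,4) -> (3,4) -> (3,3) -> (2,3)

The waypoints must appear in the order (3,4), (3,3), with no cell reused.
Route from (2,2): up to (1,2), 2× right (reaching (1,4)), 2× down (reaching (3,4)), left to (3,3), up to (2,3) — 7 moves in all.
Check: order respected (1 at step 5, 2 at step 6).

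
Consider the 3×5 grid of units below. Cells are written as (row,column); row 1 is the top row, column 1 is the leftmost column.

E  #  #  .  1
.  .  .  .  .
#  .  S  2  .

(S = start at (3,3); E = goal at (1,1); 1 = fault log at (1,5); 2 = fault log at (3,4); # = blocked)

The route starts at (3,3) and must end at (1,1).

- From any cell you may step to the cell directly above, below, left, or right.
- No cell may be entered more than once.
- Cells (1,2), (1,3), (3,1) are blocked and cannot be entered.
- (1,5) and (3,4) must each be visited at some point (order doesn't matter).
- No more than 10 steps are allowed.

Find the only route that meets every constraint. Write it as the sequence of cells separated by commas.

The 10-move cap with required stops at (1,5), (3,4) leaves no slack for detours.
Route from (3,3): 2× right (reaching (3,5)), 2× up (reaching (1,5)), left to (1,4), down to (2,4), 3× left (reaching (2,1)), up to (1,1) — 10 moves in all.
Check: all required cells visited; 10 ≤ 10 moves.

(3,3), (3,4), (3,5), (2,5), (1,5), (1,4), (2,4), (2,3), (2,2), (2,1), (1,1)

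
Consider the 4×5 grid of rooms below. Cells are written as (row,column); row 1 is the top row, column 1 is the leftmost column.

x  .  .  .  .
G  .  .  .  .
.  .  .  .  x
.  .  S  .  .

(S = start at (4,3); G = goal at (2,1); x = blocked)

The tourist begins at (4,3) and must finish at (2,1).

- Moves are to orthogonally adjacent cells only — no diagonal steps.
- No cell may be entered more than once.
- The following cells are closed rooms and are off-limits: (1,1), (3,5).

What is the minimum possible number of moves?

4

The Manhattan distance from (4,3) to (2,1) is |4−2| + |3−1| = 4, so at least 4 moves are needed.
A route of 4 moves achieves this: (4,3) → (3,3) → (2,3) → (2,2) → (2,1).
Since 4 matches the lower bound, it is optimal.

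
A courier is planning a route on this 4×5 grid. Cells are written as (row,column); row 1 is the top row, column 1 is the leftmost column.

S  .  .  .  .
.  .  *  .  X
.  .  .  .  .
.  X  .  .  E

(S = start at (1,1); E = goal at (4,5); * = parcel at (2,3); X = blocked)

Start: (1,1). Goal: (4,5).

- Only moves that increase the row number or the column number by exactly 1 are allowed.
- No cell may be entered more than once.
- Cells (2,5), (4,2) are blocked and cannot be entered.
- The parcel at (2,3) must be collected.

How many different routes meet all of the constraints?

15

A right/down-only route from (1,1) to (4,5) makes exactly 3 down-moves and 4 right-moves in some order.
With no other constraints that would be C(7,3) = 35 routes.
Split at (2,3) and multiply the segment counts (each segment already excludes blocked cells): (1,1)→(2,3): 3; (2,3)→(4,5): 5; product = 15.
That gives 15 routes.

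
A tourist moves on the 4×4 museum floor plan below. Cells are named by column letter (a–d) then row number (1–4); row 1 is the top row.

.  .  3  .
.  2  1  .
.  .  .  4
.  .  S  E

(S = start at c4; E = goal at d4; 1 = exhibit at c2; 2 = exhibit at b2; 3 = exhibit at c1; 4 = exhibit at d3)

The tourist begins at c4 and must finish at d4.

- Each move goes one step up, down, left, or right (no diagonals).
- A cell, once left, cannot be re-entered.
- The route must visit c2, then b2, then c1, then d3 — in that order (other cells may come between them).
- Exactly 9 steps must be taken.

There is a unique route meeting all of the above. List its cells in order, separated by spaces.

c4 c3 c2 b2 b1 c1 d1 d2 d3 d4

The waypoints must appear in the order c2, b2, c1, d3, with no cell reused.
Route from c4: up 2 to c2, left 1 to b2, up 1 to b1, right 2 to d1, down 3 to d4 — 9 moves in all.
Check: order respected (1 at step 2, 2 at step 3, 3 at step 5, 4 at step 8); 9 moves as required.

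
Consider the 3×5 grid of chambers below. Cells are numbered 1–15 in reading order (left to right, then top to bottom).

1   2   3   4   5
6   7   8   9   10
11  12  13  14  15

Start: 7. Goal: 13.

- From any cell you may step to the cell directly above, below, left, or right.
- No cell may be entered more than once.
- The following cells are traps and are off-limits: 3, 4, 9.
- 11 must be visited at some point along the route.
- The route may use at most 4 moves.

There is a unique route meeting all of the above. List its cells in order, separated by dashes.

7 - 6 - 11 - 12 - 13

The budget equals the shortest possible length, so every move has to be on a shortest route through the required cells.
Route from 7: left to 6, down to 11, 2× right (reaching 13) — 4 moves in all.
Check: all required cells visited; 4 ≤ 4 moves.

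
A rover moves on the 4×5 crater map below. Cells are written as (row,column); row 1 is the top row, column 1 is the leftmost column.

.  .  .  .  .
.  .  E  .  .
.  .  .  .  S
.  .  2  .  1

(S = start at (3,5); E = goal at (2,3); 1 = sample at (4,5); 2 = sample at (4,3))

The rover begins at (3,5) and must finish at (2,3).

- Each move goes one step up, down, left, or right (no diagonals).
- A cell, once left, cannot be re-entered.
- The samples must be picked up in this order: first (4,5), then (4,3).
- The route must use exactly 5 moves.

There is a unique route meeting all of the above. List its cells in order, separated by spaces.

The waypoints must appear in the order (4,5), (4,3), with no cell reused.
Route from (3,5): down to (4,5), 2× left (reaching (4,3)), 2× up (reaching (2,3)) — 5 moves in all.
Check: order respected (1 at step 1, 2 at step 3); 5 moves as required.

(3,5) (4,5) (4,4) (4,3) (3,3) (2,3)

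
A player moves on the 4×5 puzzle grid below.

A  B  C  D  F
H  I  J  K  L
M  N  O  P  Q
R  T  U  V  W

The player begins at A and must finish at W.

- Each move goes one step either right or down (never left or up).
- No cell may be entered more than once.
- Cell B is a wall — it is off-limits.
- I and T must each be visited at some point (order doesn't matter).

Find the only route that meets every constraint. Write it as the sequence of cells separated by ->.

A -> H -> I -> N -> T -> U -> V -> W

Moves only go right or down, so the column and row indices never decrease.
Route from A: down 1 to H, right 1 to I, down 2 to T, right 3 to W — 7 moves in all.
Check: all required cells visited.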